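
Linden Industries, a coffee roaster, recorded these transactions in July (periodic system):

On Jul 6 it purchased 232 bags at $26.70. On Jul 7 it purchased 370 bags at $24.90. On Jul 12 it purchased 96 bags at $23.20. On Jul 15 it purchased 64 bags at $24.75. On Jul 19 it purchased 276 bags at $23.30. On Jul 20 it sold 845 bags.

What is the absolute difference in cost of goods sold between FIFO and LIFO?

$656.20

FIFO COGS: 232 @ $26.70 + 370 @ $24.90 + 96 @ $23.20 + 64 @ $24.75 + 83 @ $23.30 = $21,152.50
LIFO COGS: 276 @ $23.30 + 64 @ $24.75 + 96 @ $23.20 + 370 @ $24.90 + 39 @ $26.70 = $20,496.30
Difference = |$21,152.50 − $20,496.30| = $656.20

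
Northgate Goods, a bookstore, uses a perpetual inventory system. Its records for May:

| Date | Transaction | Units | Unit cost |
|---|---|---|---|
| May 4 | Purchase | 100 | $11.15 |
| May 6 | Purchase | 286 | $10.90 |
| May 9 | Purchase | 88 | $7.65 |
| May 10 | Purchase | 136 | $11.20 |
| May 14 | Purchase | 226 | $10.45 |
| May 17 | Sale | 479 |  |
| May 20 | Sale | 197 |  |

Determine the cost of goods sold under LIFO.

May 17, 479 sold [LIFO — newest first]: 226 @ $10.45 + 136 @ $11.20 + 88 @ $7.65 + 29 @ $10.90 = $4,874.20
May 20, 197 sold [LIFO — newest first]: 197 @ $10.90 = $2,147.30
Total COGS = $4,874.20 + $2,147.30 = $7,021.50
Ending inventory: 100 @ $11.15 + 60 @ $10.90 = $1,769.00

COGS = $7,021.50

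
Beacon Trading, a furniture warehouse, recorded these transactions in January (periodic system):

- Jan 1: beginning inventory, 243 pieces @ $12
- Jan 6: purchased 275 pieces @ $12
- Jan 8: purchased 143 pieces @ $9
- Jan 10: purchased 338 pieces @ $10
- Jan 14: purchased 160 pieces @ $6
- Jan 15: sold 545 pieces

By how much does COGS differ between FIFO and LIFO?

$1,696

FIFO COGS: 243 @ $12 + 275 @ $12 + 27 @ $9 = $6,459
LIFO COGS: 160 @ $6 + 338 @ $10 + 47 @ $9 = $4,763
Difference = |$6,459 − $4,763| = $1,696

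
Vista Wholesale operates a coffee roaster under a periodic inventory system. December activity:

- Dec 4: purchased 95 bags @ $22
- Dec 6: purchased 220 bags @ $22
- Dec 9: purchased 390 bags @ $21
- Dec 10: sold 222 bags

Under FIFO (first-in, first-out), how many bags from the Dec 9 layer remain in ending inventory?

Dec 10, 222 sold [FIFO — oldest first]: 95 @ $22 + 127 @ $22 = $4,884
Ending inventory: 93 @ $22 + 390 @ $21 = $10,236

390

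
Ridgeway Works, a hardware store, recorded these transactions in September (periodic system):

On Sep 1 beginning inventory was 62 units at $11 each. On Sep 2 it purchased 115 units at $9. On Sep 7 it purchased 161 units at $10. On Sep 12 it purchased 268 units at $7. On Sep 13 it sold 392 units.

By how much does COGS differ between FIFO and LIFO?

FIFO COGS: 62 @ $11 + 115 @ $9 + 161 @ $10 + 54 @ $7 = $3,705
LIFO COGS: 268 @ $7 + 124 @ $10 = $3,116
Difference = |$3,705 − $3,116| = $589

$589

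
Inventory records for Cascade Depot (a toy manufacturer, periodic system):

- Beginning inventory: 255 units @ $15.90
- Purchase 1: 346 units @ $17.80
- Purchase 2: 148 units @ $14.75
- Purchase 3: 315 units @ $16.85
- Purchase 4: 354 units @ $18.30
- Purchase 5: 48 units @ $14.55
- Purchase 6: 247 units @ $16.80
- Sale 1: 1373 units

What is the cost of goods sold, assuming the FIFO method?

COGS = $23,358.75

Sale 1 (1373) [FIFO — oldest first]: 255 @ $15.90 + 346 @ $17.80 + 148 @ $14.75 + 315 @ $16.85 + 309 @ $18.30 = $23,358.75
Ending inventory: 45 @ $18.30 + 48 @ $14.55 + 247 @ $16.80 = $5,671.50
Check: goods available $29,030.25 = COGS $23,358.75 + ending $5,671.50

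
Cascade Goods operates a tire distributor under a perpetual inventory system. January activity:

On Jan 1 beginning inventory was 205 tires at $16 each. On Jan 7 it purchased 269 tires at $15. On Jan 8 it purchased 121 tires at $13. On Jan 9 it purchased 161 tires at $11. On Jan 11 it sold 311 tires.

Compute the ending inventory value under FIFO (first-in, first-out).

Ending inventory = $5,789

Jan 11, 311 sold [FIFO — oldest first]: 205 @ $16 + 106 @ $15 = $4,870
Ending inventory: 163 @ $15 + 121 @ $13 + 161 @ $11 = $5,789
Check: goods available $10,659 = COGS $4,870 + ending $5,789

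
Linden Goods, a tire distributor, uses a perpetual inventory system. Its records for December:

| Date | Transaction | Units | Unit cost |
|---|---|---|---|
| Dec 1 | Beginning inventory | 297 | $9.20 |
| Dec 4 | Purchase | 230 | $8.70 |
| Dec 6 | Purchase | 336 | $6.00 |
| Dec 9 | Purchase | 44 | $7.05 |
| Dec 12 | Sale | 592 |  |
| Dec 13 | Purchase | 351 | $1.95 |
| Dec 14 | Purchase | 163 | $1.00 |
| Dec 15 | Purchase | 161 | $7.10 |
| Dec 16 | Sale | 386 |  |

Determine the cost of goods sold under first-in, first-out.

Dec 12, 592 sold [FIFO — oldest first]: 297 @ $9.20 + 230 @ $8.70 + 65 @ $6.00 = $5,123.40
Dec 16, 386 sold [FIFO — oldest first]: 271 @ $6.00 + 44 @ $7.05 + 71 @ $1.95 = $2,074.65
Total COGS = $5,123.40 + $2,074.65 = $7,198.05
Ending inventory: 280 @ $1.95 + 163 @ $1.00 + 161 @ $7.10 = $1,852.10

COGS = $7,198.05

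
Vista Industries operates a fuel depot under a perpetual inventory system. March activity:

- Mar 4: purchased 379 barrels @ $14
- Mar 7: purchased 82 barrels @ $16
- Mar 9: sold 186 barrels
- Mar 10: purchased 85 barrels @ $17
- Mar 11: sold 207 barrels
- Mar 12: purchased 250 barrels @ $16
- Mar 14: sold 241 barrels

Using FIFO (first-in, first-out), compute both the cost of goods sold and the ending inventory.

COGS = $9,471; ending inventory = $2,592

Mar 9, 186 sold [FIFO — oldest first]: 186 @ $14 = $2,604
Mar 11, 207 sold [FIFO — oldest first]: 193 @ $14 + 14 @ $16 = $2,926
Mar 14, 241 sold [FIFO — oldest first]: 68 @ $16 + 85 @ $17 + 88 @ $16 = $3,941
Total COGS = $2,604 + $2,926 + $3,941 = $9,471
Ending inventory: 162 @ $16 = $2,592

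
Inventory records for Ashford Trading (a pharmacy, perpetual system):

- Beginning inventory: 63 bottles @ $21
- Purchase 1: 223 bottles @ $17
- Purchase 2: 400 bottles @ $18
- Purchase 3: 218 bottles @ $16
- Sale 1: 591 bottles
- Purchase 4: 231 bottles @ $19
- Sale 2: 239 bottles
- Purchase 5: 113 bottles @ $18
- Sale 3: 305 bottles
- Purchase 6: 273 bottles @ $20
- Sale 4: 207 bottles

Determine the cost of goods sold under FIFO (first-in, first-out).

COGS = $24,105

Sale 1 (591) [FIFO — oldest first]: 63 @ $21 + 223 @ $17 + 305 @ $18 = $10,604
Sale 2 (239) [FIFO — oldest first]: 95 @ $18 + 144 @ $16 = $4,014
Sale 3 (305) [FIFO — oldest first]: 74 @ $16 + 231 @ $19 = $5,573
Sale 4 (207) [FIFO — oldest first]: 113 @ $18 + 94 @ $20 = $3,914
Total COGS = $10,604 + $4,014 + $5,573 + $3,914 = $24,105
Ending inventory: 179 @ $20 = $3,580
Check: goods available $27,685 = COGS $24,105 + ending $3,580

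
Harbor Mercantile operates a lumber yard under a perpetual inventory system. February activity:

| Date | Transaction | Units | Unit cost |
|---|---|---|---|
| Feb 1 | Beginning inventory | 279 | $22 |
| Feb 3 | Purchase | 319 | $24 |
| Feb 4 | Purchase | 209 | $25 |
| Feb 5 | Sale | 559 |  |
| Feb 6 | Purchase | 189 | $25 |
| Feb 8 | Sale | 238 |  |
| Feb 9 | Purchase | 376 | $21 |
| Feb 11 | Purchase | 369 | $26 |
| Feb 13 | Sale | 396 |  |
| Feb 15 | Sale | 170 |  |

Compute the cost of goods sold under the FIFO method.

COGS = $31,451

Feb 5, 559 sold [FIFO — oldest first]: 279 @ $22 + 280 @ $24 = $12,858
Feb 8, 238 sold [FIFO — oldest first]: 39 @ $24 + 199 @ $25 = $5,911
Feb 13, 396 sold [FIFO — oldest first]: 10 @ $25 + 189 @ $25 + 197 @ $21 = $9,112
Feb 15, 170 sold [FIFO — oldest first]: 170 @ $21 = $3,570
Total COGS = $12,858 + $5,911 + $9,112 + $3,570 = $31,451
Ending inventory: 9 @ $21 + 369 @ $26 = $9,783
Check: goods available $41,234 = COGS $31,451 + ending $9,783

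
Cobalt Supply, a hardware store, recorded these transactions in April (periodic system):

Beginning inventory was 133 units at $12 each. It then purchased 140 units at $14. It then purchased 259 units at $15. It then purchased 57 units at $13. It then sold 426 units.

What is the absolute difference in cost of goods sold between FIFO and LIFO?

FIFO COGS: 133 @ $12 + 140 @ $14 + 153 @ $15 = $5,851
LIFO COGS: 57 @ $13 + 259 @ $15 + 110 @ $14 = $6,166
Difference = |$5,851 − $6,166| = $315

$315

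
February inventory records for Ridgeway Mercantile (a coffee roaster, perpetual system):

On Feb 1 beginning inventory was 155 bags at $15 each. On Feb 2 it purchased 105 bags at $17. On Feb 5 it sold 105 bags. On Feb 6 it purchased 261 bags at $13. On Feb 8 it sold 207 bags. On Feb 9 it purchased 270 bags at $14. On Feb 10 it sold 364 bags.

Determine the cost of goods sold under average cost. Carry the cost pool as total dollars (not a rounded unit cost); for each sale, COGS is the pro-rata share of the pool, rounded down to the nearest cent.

COGS = $9,670.68

After Feb 1: 155 on hand, pool $2,325.00 (≈ $15.0000 each)
After Feb 2: 260 on hand, pool $4,110.00 (≈ $15.8077 each)
Feb 5, sell 105: 105/260 × $4,110.00 → $1,659.80
After Feb 6: 416 on hand, pool $5,843.20 (≈ $14.0462 each)
Feb 8, sell 207: 207/416 × $5,843.20 → $2,907.55
After Feb 9: 479 on hand, pool $6,715.65 (≈ $14.0201 each)
Feb 10, sell 364: 364/479 × $6,715.65 → $5,103.33
Total COGS = $1,659.80 + $2,907.55 + $5,103.33 = $9,670.68
Ending inventory (cost pool remaining) = $1,612.32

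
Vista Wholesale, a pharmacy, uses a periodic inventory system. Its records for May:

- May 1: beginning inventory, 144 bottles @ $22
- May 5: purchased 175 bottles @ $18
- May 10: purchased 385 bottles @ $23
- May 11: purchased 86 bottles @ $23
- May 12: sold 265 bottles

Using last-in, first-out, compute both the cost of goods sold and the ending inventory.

May 12, 265 sold [LIFO — newest first]: 86 @ $23 + 179 @ $23 = $6,095
Ending inventory: 144 @ $22 + 175 @ $18 + 206 @ $23 = $11,056

COGS = $6,095; ending inventory = $11,056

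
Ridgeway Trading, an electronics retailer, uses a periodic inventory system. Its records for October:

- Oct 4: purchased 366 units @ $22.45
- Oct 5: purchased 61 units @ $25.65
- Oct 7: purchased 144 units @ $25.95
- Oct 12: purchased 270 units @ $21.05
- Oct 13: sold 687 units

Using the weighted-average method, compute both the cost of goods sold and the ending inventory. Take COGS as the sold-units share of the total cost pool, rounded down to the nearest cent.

Oct 13, sell 687: 687/841 × $19,201.65 → $15,685.53
Ending inventory (cost pool remaining) = $3,516.12
Check: goods available $19,201.65 = COGS $15,685.53 + ending $3,516.12

COGS = $15,685.53; ending inventory = $3,516.12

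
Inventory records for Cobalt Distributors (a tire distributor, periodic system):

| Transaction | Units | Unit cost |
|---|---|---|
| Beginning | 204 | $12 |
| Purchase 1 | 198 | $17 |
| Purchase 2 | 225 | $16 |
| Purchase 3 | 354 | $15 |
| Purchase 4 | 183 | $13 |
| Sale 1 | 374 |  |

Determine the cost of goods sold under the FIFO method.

COGS = $5,338

Sale 1 (374) [FIFO — oldest first]: 204 @ $12 + 170 @ $17 = $5,338
Ending inventory: 28 @ $17 + 225 @ $16 + 354 @ $15 + 183 @ $13 = $11,765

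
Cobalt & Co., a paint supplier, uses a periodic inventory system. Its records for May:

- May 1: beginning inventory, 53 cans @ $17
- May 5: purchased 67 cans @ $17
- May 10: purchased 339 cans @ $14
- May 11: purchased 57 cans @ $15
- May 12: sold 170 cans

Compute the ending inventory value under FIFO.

May 12, 170 sold [FIFO — oldest first]: 53 @ $17 + 67 @ $17 + 50 @ $14 = $2,740
Ending inventory: 289 @ $14 + 57 @ $15 = $4,901

Ending inventory = $4,901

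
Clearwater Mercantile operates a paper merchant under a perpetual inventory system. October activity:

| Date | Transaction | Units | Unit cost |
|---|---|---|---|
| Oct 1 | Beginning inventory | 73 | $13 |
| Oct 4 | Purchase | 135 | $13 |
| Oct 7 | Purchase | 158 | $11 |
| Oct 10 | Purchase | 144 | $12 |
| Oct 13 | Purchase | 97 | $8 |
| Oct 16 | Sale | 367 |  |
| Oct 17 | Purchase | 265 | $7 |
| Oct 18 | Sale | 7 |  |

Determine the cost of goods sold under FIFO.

COGS = $4,538

Oct 16, 367 sold [FIFO — oldest first]: 73 @ $13 + 135 @ $13 + 158 @ $11 + 1 @ $12 = $4,454
Oct 18, 7 sold [FIFO — oldest first]: 7 @ $12 = $84
Total COGS = $4,454 + $84 = $4,538
Ending inventory: 136 @ $12 + 97 @ $8 + 265 @ $7 = $4,263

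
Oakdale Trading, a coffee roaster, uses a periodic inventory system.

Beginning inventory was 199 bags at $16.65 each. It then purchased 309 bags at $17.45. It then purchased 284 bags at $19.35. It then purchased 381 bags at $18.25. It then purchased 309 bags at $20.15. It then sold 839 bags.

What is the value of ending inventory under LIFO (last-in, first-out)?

Sale 1 (839) [LIFO — newest first]: 309 @ $20.15 + 381 @ $18.25 + 149 @ $19.35 = $16,062.75
Ending inventory: 199 @ $16.65 + 309 @ $17.45 + 135 @ $19.35 = $11,317.65
Check: goods available $27,380.40 = COGS $16,062.75 + ending $11,317.65

Ending inventory = $11,317.65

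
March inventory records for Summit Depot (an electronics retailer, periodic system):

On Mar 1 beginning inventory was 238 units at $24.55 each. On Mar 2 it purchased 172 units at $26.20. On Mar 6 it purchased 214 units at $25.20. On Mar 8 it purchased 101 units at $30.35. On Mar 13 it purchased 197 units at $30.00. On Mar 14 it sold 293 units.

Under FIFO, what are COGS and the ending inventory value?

COGS = $7,283.90; ending inventory = $17,433.55

Mar 14, 293 sold [FIFO — oldest first]: 238 @ $24.55 + 55 @ $26.20 = $7,283.90
Ending inventory: 117 @ $26.20 + 214 @ $25.20 + 101 @ $30.35 + 197 @ $30.00 = $17,433.55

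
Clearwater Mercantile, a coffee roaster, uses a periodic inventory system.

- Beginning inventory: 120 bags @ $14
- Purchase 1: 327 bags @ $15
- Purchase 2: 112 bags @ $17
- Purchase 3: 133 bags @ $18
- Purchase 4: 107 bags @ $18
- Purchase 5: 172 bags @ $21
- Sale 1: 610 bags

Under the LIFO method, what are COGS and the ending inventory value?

COGS = $11,126; ending inventory = $5,295

Sale 1 (610) [LIFO — newest first]: 172 @ $21 + 107 @ $18 + 133 @ $18 + 112 @ $17 + 86 @ $15 = $11,126
Ending inventory: 120 @ $14 + 241 @ $15 = $5,295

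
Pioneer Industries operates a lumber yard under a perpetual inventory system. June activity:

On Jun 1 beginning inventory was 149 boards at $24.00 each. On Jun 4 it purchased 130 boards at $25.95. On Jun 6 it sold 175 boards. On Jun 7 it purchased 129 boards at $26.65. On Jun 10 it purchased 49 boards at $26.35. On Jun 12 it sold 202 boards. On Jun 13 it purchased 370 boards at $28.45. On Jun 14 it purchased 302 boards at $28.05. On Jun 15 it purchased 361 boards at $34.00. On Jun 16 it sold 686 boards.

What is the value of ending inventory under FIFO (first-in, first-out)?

Ending inventory = $14,125.30

Jun 6, 175 sold [FIFO — oldest first]: 149 @ $24.00 + 26 @ $25.95 = $4,250.70
Jun 12, 202 sold [FIFO — oldest first]: 104 @ $25.95 + 98 @ $26.65 = $5,310.50
Jun 16, 686 sold [FIFO — oldest first]: 31 @ $26.65 + 49 @ $26.35 + 370 @ $28.45 + 236 @ $28.05 = $19,263.60
Total COGS = $4,250.70 + $5,310.50 + $19,263.60 = $28,824.80
Ending inventory: 66 @ $28.05 + 361 @ $34.00 = $14,125.30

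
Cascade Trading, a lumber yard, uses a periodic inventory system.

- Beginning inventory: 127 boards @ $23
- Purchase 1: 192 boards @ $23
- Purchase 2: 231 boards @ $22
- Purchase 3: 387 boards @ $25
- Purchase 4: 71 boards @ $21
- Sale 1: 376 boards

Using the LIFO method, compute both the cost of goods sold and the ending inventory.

COGS = $9,116; ending inventory = $14,469

Sale 1 (376) [LIFO — newest first]: 71 @ $21 + 305 @ $25 = $9,116
Ending inventory: 127 @ $23 + 192 @ $23 + 231 @ $22 + 82 @ $25 = $14,469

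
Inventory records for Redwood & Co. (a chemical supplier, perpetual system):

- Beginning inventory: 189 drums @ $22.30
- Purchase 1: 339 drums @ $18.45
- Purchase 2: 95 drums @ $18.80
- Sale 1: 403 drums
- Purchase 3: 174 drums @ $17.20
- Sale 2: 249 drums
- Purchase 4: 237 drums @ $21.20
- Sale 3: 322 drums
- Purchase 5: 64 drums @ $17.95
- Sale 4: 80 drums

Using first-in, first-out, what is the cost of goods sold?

COGS = $20,631.45

Sale 1 (403) [FIFO — oldest first]: 189 @ $22.30 + 214 @ $18.45 = $8,163.00
Sale 2 (249) [FIFO — oldest first]: 125 @ $18.45 + 95 @ $18.80 + 29 @ $17.20 = $4,591.05
Sale 3 (322) [FIFO — oldest first]: 145 @ $17.20 + 177 @ $21.20 = $6,246.40
Sale 4 (80) [FIFO — oldest first]: 60 @ $21.20 + 20 @ $17.95 = $1,631.00
Total COGS = $8,163.00 + $4,591.05 + $6,246.40 + $1,631.00 = $20,631.45
Ending inventory: 44 @ $17.95 = $789.80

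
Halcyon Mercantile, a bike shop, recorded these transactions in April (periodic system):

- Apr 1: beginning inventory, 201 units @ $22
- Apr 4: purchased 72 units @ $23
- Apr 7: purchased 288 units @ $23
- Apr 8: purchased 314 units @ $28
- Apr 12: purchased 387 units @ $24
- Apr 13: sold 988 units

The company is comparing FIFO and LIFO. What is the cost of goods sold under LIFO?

COGS = $24,681

FIFO COGS: 201 @ $22 + 72 @ $23 + 288 @ $23 + 314 @ $28 + 113 @ $24 = $24,206
LIFO COGS: 387 @ $24 + 314 @ $28 + 287 @ $23 = $24,681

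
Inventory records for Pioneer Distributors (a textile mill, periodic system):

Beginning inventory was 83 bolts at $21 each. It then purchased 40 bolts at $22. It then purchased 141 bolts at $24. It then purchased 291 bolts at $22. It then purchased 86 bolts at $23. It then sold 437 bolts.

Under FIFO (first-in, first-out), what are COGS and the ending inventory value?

COGS = $9,813; ending inventory = $4,574

Sale 1 (437) [FIFO — oldest first]: 83 @ $21 + 40 @ $22 + 141 @ $24 + 173 @ $22 = $9,813
Ending inventory: 118 @ $22 + 86 @ $23 = $4,574
Check: goods available $14,387 = COGS $9,813 + ending $4,574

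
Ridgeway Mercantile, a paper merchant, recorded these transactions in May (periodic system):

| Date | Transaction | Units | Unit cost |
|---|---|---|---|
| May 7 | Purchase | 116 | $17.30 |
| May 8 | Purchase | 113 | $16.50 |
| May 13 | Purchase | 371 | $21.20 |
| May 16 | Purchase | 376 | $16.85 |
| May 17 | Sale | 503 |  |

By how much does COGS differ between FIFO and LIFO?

$652.10

FIFO COGS: 116 @ $17.30 + 113 @ $16.50 + 274 @ $21.20 = $9,680.10
LIFO COGS: 376 @ $16.85 + 127 @ $21.20 = $9,028.00
Difference = |$9,680.10 − $9,028.00| = $652.10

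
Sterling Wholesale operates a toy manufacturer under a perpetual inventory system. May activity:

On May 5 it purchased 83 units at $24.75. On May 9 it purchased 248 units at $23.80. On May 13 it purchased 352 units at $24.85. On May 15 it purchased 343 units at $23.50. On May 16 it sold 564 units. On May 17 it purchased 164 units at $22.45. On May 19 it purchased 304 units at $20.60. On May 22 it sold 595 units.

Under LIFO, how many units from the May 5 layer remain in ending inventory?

83

May 16, 564 sold [LIFO — newest first]: 343 @ $23.50 + 221 @ $24.85 = $13,552.35
May 22, 595 sold [LIFO — newest first]: 304 @ $20.60 + 164 @ $22.45 + 127 @ $24.85 = $13,100.15
Total COGS = $13,552.35 + $13,100.15 = $26,652.50
Ending inventory: 83 @ $24.75 + 248 @ $23.80 + 4 @ $24.85 = $8,056.05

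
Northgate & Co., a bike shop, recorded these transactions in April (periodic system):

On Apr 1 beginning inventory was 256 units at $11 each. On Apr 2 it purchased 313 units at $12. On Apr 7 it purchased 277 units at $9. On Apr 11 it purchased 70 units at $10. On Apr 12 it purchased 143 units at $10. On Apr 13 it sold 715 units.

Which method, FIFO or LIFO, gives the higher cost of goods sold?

FIFO

FIFO COGS: 256 @ $11 + 313 @ $12 + 146 @ $9 = $7,886
LIFO COGS: 143 @ $10 + 70 @ $10 + 277 @ $9 + 225 @ $12 = $7,323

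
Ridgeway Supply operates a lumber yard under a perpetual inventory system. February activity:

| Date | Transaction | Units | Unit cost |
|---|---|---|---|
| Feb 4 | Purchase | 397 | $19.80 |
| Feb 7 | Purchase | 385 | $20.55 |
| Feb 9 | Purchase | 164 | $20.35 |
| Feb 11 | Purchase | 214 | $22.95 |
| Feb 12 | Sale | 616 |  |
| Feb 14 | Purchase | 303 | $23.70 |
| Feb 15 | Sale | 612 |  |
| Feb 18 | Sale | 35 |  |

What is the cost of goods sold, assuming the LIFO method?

COGS = $27,242.15

Feb 12, 616 sold [LIFO — newest first]: 214 @ $22.95 + 164 @ $20.35 + 238 @ $20.55 = $13,139.60
Feb 15, 612 sold [LIFO — newest first]: 303 @ $23.70 + 147 @ $20.55 + 162 @ $19.80 = $13,409.55
Feb 18, 35 sold [LIFO — newest first]: 35 @ $19.80 = $693.00
Total COGS = $13,139.60 + $13,409.55 + $693.00 = $27,242.15
Ending inventory: 200 @ $19.80 = $3,960.00
Check: goods available $31,202.15 = COGS $27,242.15 + ending $3,960.00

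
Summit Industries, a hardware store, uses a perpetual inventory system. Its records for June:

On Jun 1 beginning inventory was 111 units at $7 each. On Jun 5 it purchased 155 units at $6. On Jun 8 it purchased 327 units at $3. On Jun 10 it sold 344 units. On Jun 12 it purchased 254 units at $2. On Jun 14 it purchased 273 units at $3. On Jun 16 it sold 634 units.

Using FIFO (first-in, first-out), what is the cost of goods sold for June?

Jun 10, 344 sold [FIFO — oldest first]: 111 @ $7 + 155 @ $6 + 78 @ $3 = $1,941
Jun 16, 634 sold [FIFO — oldest first]: 249 @ $3 + 254 @ $2 + 131 @ $3 = $1,648
Total COGS = $1,941 + $1,648 = $3,589
Ending inventory: 142 @ $3 = $426

COGS = $3,589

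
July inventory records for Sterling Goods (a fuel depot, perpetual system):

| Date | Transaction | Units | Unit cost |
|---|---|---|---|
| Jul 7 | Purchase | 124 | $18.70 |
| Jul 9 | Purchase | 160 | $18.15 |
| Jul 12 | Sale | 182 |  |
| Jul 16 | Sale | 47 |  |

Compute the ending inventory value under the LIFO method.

Jul 12, 182 sold [LIFO — newest first]: 160 @ $18.15 + 22 @ $18.70 = $3,315.40
Jul 16, 47 sold [LIFO — newest first]: 47 @ $18.70 = $878.90
Total COGS = $3,315.40 + $878.90 = $4,194.30
Ending inventory: 55 @ $18.70 = $1,028.50
Check: goods available $5,222.80 = COGS $4,194.30 + ending $1,028.50

Ending inventory = $1,028.50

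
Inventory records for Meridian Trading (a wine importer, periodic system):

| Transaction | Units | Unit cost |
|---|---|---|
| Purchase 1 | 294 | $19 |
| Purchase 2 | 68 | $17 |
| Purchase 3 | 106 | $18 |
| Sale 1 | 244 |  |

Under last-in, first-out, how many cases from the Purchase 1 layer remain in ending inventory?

Sale 1 (244) [LIFO — newest first]: 106 @ $18 + 68 @ $17 + 70 @ $19 = $4,394
Ending inventory: 224 @ $19 = $4,256

224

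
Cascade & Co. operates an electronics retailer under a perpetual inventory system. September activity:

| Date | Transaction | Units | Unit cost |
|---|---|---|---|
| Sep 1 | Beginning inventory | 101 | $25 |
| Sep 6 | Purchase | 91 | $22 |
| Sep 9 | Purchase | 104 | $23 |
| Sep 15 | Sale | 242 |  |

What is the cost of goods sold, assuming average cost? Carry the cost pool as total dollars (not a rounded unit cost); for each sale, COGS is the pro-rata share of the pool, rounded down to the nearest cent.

COGS = $5,656.75

After Sep 1: 101 on hand, pool $2,525.00 (≈ $25.0000 each)
After Sep 6: 192 on hand, pool $4,527.00 (≈ $23.5781 each)
After Sep 9: 296 on hand, pool $6,919.00 (≈ $23.3750 each)
Sep 15, sell 242: 242/296 × $6,919.00 → $5,656.75
Ending inventory (cost pool remaining) = $1,262.25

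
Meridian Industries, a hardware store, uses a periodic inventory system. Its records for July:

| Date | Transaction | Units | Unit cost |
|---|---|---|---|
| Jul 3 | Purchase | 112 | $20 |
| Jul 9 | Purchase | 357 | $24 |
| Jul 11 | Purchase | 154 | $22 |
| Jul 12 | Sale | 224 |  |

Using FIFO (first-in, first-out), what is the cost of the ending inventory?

Jul 12, 224 sold [FIFO — oldest first]: 112 @ $20 + 112 @ $24 = $4,928
Ending inventory: 245 @ $24 + 154 @ $22 = $9,268

Ending inventory = $9,268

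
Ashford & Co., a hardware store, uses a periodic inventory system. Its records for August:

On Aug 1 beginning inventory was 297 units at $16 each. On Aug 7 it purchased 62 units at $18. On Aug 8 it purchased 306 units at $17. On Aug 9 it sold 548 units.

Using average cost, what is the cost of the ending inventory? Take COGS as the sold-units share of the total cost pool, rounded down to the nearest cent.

Aug 9, sell 548: 548/665 × $11,070.00 → $9,122.34
Ending inventory (cost pool remaining) = $1,947.66
Check: goods available $11,070.00 = COGS $9,122.34 + ending $1,947.66

Ending inventory = $1,947.66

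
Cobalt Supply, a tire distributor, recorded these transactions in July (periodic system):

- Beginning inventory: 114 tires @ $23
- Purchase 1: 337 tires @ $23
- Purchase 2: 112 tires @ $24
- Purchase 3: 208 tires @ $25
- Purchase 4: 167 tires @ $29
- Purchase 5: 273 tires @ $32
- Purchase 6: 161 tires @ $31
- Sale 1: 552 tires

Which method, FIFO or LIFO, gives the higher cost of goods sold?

LIFO

FIFO COGS: 114 @ $23 + 337 @ $23 + 101 @ $24 = $12,797
LIFO COGS: 161 @ $31 + 273 @ $32 + 118 @ $29 = $17,149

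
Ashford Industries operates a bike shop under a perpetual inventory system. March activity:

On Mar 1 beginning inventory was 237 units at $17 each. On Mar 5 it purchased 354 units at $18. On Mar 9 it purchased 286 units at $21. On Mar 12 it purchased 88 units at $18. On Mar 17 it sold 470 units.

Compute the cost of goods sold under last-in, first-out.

COGS = $9,318

Mar 17, 470 sold [LIFO — newest first]: 88 @ $18 + 286 @ $21 + 96 @ $18 = $9,318
Ending inventory: 237 @ $17 + 258 @ $18 = $8,673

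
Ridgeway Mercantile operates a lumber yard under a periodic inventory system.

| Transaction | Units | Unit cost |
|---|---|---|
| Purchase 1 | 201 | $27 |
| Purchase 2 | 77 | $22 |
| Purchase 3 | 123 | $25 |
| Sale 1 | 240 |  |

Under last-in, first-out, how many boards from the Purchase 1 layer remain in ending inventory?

161

Sale 1 (240) [LIFO — newest first]: 123 @ $25 + 77 @ $22 + 40 @ $27 = $5,849
Ending inventory: 161 @ $27 = $4,347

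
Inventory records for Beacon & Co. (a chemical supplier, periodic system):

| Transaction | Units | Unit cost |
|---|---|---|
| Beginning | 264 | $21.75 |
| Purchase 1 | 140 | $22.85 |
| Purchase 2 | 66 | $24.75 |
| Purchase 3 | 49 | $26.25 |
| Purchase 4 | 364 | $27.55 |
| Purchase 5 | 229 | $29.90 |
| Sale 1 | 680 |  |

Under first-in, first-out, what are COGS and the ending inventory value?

Sale 1 (680) [FIFO — oldest first]: 264 @ $21.75 + 140 @ $22.85 + 66 @ $24.75 + 49 @ $26.25 + 161 @ $27.55 = $16,296.30
Ending inventory: 203 @ $27.55 + 229 @ $29.90 = $12,439.75

COGS = $16,296.30; ending inventory = $12,439.75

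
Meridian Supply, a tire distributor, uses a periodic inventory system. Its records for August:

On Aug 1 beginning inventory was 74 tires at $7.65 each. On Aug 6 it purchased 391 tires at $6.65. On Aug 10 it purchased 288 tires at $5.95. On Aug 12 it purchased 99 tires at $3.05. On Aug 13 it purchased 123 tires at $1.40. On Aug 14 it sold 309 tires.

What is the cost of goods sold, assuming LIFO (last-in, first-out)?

Aug 14, 309 sold [LIFO — newest first]: 123 @ $1.40 + 99 @ $3.05 + 87 @ $5.95 = $991.80
Ending inventory: 74 @ $7.65 + 391 @ $6.65 + 201 @ $5.95 = $4,362.20

COGS = $991.80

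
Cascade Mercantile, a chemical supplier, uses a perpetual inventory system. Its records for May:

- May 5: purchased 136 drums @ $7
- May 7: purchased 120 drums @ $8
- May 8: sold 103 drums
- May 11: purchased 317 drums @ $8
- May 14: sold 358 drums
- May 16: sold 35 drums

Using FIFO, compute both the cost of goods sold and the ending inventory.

May 8, 103 sold [FIFO — oldest first]: 103 @ $7 = $721
May 14, 358 sold [FIFO — oldest first]: 33 @ $7 + 120 @ $8 + 205 @ $8 = $2,831
May 16, 35 sold [FIFO — oldest first]: 35 @ $8 = $280
Total COGS = $721 + $2,831 + $280 = $3,832
Ending inventory: 77 @ $8 = $616
Check: goods available $4,448 = COGS $3,832 + ending $616

COGS = $3,832; ending inventory = $616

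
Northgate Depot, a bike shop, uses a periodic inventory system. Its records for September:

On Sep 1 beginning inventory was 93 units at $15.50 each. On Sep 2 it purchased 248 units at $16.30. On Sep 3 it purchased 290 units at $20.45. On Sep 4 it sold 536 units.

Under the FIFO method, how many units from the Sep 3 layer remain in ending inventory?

95

Sep 4, 536 sold [FIFO — oldest first]: 93 @ $15.50 + 248 @ $16.30 + 195 @ $20.45 = $9,471.65
Ending inventory: 95 @ $20.45 = $1,942.75
Check: goods available $11,414.40 = COGS $9,471.65 + ending $1,942.75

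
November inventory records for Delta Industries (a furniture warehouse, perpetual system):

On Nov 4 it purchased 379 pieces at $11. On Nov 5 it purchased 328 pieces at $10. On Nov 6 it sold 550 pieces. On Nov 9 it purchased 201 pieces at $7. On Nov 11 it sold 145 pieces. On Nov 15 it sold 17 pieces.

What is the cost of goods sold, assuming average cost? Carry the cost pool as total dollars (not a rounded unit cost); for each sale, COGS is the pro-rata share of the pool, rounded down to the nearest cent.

COGS = $7,180.04

After Nov 4: 379 on hand, pool $4,169.00 (≈ $11.0000 each)
After Nov 5: 707 on hand, pool $7,449.00 (≈ $10.5361 each)
Nov 6, sell 550: 550/707 × $7,449.00 → $5,794.83
After Nov 9: 358 on hand, pool $3,061.17 (≈ $8.5508 each)
Nov 11, sell 145: 145/358 × $3,061.17 → $1,239.85
Nov 15, sell 17: 17/213 × $1,821.32 → $145.36
Total COGS = $5,794.83 + $1,239.85 + $145.36 = $7,180.04
Ending inventory (cost pool remaining) = $1,675.96
Check: goods available $8,856.00 = COGS $7,180.04 + ending $1,675.96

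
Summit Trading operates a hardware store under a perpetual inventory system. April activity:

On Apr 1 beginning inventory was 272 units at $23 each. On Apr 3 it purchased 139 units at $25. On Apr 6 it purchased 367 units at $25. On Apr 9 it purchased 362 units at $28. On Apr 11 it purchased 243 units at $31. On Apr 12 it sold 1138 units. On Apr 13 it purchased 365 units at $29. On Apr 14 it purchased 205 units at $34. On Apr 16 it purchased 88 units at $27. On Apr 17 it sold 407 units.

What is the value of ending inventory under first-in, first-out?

Ending inventory = $15,233

Apr 12, 1138 sold [FIFO — oldest first]: 272 @ $23 + 139 @ $25 + 367 @ $25 + 360 @ $28 = $28,986
Apr 17, 407 sold [FIFO — oldest first]: 2 @ $28 + 243 @ $31 + 162 @ $29 = $12,287
Total COGS = $28,986 + $12,287 = $41,273
Ending inventory: 203 @ $29 + 205 @ $34 + 88 @ $27 = $15,233
Check: goods available $56,506 = COGS $41,273 + ending $15,233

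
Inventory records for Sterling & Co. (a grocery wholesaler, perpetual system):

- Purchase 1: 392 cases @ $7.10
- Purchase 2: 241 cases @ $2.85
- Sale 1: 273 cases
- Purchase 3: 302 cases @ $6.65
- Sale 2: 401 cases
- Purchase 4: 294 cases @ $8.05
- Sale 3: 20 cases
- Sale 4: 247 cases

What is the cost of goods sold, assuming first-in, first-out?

Sale 1 (273) [FIFO — oldest first]: 273 @ $7.10 = $1,938.30
Sale 2 (401) [FIFO — oldest first]: 119 @ $7.10 + 241 @ $2.85 + 41 @ $6.65 = $1,804.40
Sale 3 (20) [FIFO — oldest first]: 20 @ $6.65 = $133.00
Sale 4 (247) [FIFO — oldest first]: 241 @ $6.65 + 6 @ $8.05 = $1,650.95
Total COGS = $1,938.30 + $1,804.40 + $133.00 + $1,650.95 = $5,526.65
Ending inventory: 288 @ $8.05 = $2,318.40
Check: goods available $7,845.05 = COGS $5,526.65 + ending $2,318.40

COGS = $5,526.65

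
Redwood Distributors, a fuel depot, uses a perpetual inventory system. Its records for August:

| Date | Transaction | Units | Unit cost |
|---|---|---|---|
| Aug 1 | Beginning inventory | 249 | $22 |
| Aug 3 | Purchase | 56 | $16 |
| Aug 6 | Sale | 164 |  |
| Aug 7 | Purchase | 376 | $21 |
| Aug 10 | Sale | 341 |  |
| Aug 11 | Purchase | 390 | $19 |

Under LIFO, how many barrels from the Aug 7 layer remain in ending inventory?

35

Aug 6, 164 sold [LIFO — newest first]: 56 @ $16 + 108 @ $22 = $3,272
Aug 10, 341 sold [LIFO — newest first]: 341 @ $21 = $7,161
Total COGS = $3,272 + $7,161 = $10,433
Ending inventory: 141 @ $22 + 35 @ $21 + 390 @ $19 = $11,247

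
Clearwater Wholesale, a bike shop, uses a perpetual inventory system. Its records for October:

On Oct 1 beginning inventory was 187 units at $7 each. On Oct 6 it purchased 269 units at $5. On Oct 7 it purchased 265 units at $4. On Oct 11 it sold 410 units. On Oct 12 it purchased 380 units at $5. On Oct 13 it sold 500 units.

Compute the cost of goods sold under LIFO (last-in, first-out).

Oct 11, 410 sold [LIFO — newest first]: 265 @ $4 + 145 @ $5 = $1,785
Oct 13, 500 sold [LIFO — newest first]: 380 @ $5 + 120 @ $5 = $2,500
Total COGS = $1,785 + $2,500 = $4,285
Ending inventory: 187 @ $7 + 4 @ $5 = $1,329
Check: goods available $5,614 = COGS $4,285 + ending $1,329

COGS = $4,285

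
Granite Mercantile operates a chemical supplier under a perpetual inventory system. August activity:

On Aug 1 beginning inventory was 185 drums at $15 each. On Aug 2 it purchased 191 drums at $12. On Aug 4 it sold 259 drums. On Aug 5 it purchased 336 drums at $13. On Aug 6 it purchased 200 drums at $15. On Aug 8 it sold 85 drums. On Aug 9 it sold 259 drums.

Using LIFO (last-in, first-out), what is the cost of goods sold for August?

Aug 4, 259 sold [LIFO — newest first]: 191 @ $12 + 68 @ $15 = $3,312
Aug 8, 85 sold [LIFO — newest first]: 85 @ $15 = $1,275
Aug 9, 259 sold [LIFO — newest first]: 115 @ $15 + 144 @ $13 = $3,597
Total COGS = $3,312 + $1,275 + $3,597 = $8,184
Ending inventory: 117 @ $15 + 192 @ $13 = $4,251
Check: goods available $12,435 = COGS $8,184 + ending $4,251

COGS = $8,184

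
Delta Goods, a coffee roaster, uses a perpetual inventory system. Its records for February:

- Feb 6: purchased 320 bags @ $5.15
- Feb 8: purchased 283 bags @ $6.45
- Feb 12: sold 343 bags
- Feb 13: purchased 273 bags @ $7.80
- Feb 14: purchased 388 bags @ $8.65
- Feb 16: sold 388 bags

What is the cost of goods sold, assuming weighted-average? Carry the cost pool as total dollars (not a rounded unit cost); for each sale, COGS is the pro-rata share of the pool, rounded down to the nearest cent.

After Feb 6: 320 on hand, pool $1,648.00 (≈ $5.1500 each)
After Feb 8: 603 on hand, pool $3,473.35 (≈ $5.7601 each)
Feb 12, sell 343: 343/603 × $3,473.35 → $1,975.71
After Feb 13: 533 on hand, pool $3,627.04 (≈ $6.8050 each)
After Feb 14: 921 on hand, pool $6,983.24 (≈ $7.5822 each)
Feb 16, sell 388: 388/921 × $6,983.24 → $2,941.90
Total COGS = $1,975.71 + $2,941.90 = $4,917.61
Ending inventory (cost pool remaining) = $4,041.34

COGS = $4,917.61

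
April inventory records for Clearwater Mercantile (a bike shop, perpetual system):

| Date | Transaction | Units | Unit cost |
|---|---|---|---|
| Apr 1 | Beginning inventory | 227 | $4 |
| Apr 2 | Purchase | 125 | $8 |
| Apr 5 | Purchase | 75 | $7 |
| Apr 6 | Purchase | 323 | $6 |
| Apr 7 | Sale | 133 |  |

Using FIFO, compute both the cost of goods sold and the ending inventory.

COGS = $532; ending inventory = $3,839

Apr 7, 133 sold [FIFO — oldest first]: 133 @ $4 = $532
Ending inventory: 94 @ $4 + 125 @ $8 + 75 @ $7 + 323 @ $6 = $3,839
Check: goods available $4,371 = COGS $532 + ending $3,839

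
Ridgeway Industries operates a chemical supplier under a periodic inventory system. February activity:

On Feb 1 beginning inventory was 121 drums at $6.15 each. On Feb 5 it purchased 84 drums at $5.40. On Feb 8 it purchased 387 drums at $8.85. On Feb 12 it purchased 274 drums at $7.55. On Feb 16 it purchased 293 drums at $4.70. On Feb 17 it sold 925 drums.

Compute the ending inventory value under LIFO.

Feb 17, 925 sold [LIFO — newest first]: 293 @ $4.70 + 274 @ $7.55 + 358 @ $8.85 = $6,614.10
Ending inventory: 121 @ $6.15 + 84 @ $5.40 + 29 @ $8.85 = $1,454.40
Check: goods available $8,068.50 = COGS $6,614.10 + ending $1,454.40

Ending inventory = $1,454.40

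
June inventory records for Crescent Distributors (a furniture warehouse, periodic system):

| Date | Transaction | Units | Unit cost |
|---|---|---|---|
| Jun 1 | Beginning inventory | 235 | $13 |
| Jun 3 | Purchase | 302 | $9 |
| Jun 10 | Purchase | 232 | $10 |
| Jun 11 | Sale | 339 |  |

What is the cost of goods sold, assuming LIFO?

COGS = $3,283

Jun 11, 339 sold [LIFO — newest first]: 232 @ $10 + 107 @ $9 = $3,283
Ending inventory: 235 @ $13 + 195 @ $9 = $4,810
Check: goods available $8,093 = COGS $3,283 + ending $4,810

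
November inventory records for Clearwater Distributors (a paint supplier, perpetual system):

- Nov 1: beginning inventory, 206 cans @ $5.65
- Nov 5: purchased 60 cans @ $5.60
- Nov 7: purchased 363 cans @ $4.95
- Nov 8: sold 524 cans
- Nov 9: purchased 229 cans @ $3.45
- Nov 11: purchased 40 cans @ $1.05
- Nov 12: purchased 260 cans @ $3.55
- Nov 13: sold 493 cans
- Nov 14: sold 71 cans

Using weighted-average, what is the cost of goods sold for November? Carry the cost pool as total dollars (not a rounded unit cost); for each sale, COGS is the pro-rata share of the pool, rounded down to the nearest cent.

COGS = $4,797.25

After Nov 1: 206 on hand, pool $1,163.90 (≈ $5.6500 each)
After Nov 5: 266 on hand, pool $1,499.90 (≈ $5.6387 each)
After Nov 7: 629 on hand, pool $3,296.75 (≈ $5.2413 each)
Nov 8, sell 524: 524/629 × $3,296.75 → $2,746.41
After Nov 9: 334 on hand, pool $1,340.39 (≈ $4.0131 each)
After Nov 11: 374 on hand, pool $1,382.39 (≈ $3.6962 each)
After Nov 12: 634 on hand, pool $2,305.39 (≈ $3.6363 each)
Nov 13, sell 493: 493/634 × $2,305.39 → $1,792.67
Nov 14, sell 71: 71/141 × $512.72 → $258.17
Total COGS = $2,746.41 + $1,792.67 + $258.17 = $4,797.25
Ending inventory (cost pool remaining) = $254.55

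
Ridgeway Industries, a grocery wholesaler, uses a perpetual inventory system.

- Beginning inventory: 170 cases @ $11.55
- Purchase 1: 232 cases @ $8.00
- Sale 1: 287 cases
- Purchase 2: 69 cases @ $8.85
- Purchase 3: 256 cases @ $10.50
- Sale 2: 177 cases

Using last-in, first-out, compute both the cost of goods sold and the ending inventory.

COGS = $4,349.75; ending inventory = $2,768.40

Sale 1 (287) [LIFO — newest first]: 232 @ $8.00 + 55 @ $11.55 = $2,491.25
Sale 2 (177) [LIFO — newest first]: 177 @ $10.50 = $1,858.50
Total COGS = $2,491.25 + $1,858.50 = $4,349.75
Ending inventory: 115 @ $11.55 + 69 @ $8.85 + 79 @ $10.50 = $2,768.40
Check: goods available $7,118.15 = COGS $4,349.75 + ending $2,768.40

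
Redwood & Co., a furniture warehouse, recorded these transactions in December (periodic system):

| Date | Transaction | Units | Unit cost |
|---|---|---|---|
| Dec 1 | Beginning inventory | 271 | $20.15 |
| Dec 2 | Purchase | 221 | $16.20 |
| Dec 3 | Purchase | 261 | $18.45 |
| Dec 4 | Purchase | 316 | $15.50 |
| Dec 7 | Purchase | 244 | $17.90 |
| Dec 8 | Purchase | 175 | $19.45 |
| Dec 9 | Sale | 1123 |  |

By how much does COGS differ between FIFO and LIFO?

$178.70

FIFO COGS: 271 @ $20.15 + 221 @ $16.20 + 261 @ $18.45 + 316 @ $15.50 + 54 @ $17.90 = $19,720.90
LIFO COGS: 175 @ $19.45 + 244 @ $17.90 + 316 @ $15.50 + 261 @ $18.45 + 127 @ $16.20 = $19,542.20
Difference = |$19,720.90 − $19,542.20| = $178.70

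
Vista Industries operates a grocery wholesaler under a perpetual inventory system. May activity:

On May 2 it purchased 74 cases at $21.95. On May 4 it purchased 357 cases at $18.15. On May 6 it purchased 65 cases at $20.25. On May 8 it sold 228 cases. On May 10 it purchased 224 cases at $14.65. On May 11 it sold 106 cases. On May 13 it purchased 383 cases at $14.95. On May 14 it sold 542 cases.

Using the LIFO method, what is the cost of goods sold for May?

COGS = $14,026.30

May 8, 228 sold [LIFO — newest first]: 65 @ $20.25 + 163 @ $18.15 = $4,274.70
May 11, 106 sold [LIFO — newest first]: 106 @ $14.65 = $1,552.90
May 14, 542 sold [LIFO — newest first]: 383 @ $14.95 + 118 @ $14.65 + 41 @ $18.15 = $8,198.70
Total COGS = $4,274.70 + $1,552.90 + $8,198.70 = $14,026.30
Ending inventory: 74 @ $21.95 + 153 @ $18.15 = $4,401.25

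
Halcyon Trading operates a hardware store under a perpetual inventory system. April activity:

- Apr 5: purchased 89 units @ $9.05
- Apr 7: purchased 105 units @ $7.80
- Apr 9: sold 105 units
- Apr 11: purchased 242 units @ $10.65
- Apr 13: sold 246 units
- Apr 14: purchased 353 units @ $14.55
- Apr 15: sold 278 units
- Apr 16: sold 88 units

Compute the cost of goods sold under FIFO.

Apr 9, 105 sold [FIFO — oldest first]: 89 @ $9.05 + 16 @ $7.80 = $930.25
Apr 13, 246 sold [FIFO — oldest first]: 89 @ $7.80 + 157 @ $10.65 = $2,366.25
Apr 15, 278 sold [FIFO — oldest first]: 85 @ $10.65 + 193 @ $14.55 = $3,713.40
Apr 16, 88 sold [FIFO — oldest first]: 88 @ $14.55 = $1,280.40
Total COGS = $930.25 + $2,366.25 + $3,713.40 + $1,280.40 = $8,290.30
Ending inventory: 72 @ $14.55 = $1,047.60
Check: goods available $9,337.90 = COGS $8,290.30 + ending $1,047.60

COGS = $8,290.30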